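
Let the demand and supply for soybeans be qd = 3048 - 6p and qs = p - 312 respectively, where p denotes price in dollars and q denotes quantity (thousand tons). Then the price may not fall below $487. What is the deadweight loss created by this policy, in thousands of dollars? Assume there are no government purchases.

1029

Equilibrium: 3048 - 6p = p - 312, so 3360 = 7p and p* = 480, q* = 168.
Because the floor (487) lies above the market-clearing price, it is binding.
At p = 487: qd = 3048 - 6·487 = 126 and qs = 487 - 312 = 175.
Quantity traded falls to 126. At q = 126 the demand price is (3048 - 126)/6 = 487 and the supply price is 312 + 126 = 438.
Deadweight loss = ½ · (487 - 438) · (168 - 126) = ½ · 49 · 42 = 1029.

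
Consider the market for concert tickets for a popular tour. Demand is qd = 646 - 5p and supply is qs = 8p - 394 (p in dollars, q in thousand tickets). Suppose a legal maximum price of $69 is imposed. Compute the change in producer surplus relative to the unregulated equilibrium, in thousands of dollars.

In a free market, 646 - 5p = 8p - 394 gives the equilibrium p* = 80, q* = 246.
Since 69 < 80, the ceiling is binding.
At p = 69: qd = 646 - 5·69 = 301 and qs = 8·69 - 394 = 158.
Producer surplus without the control is ½ · (80 - 49.25) · 246 = 3782.25.
With the ceiling, producers sell 158 units at 69, so PS = ½ · (69 - 49.25) · 158 = 1560.25.
Change in producer surplus = 1560.25 - 3782.25 = -2222.

-2222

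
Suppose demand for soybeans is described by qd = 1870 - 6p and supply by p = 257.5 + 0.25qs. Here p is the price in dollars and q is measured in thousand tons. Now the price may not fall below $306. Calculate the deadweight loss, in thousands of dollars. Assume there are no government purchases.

1920

Rearranging supply gives qs = 4p - 1030. In a free market, 1870 - 6p = 4p - 1030 gives the equilibrium p* = 290, q* = 130.
Since 306 > 290, the floor is binding.
At p = 306: qd = 1870 - 6·306 = 34 and qs = 4·306 - 1030 = 194.
Quantity traded falls to 34. At q = 34 the demand price is (1870 - 34)/6 = 306 and the supply price is (1030 + 34)/4 = 266.
Deadweight loss = ½ · (306 - 266) · (130 - 34) = ½ · 40 · 96 = 1920.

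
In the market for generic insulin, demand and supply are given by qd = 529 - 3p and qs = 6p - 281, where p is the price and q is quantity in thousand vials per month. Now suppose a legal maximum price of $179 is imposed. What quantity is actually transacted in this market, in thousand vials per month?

Equilibrium: 529 - 3p = 6p - 281, so 810 = 9p and p* = 90, q* = 259.
Since 179 is above p* = 90, the ceiling does not bind and the free-market outcome prevails.

259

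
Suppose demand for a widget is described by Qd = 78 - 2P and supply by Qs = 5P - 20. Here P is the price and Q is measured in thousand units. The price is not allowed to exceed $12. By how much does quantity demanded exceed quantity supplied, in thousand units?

In a free market, 78 - 2P = 5P - 20 gives the equilibrium P* = 14, Q* = 50.
Because the ceiling (12) lies below the market-clearing price, it is binding.
At P = 12: Qd = 78 - 2·12 = 54 and Qs = 5·12 - 20 = 40.
Shortage = Qd - Qs = 54 - 40 = 14.

14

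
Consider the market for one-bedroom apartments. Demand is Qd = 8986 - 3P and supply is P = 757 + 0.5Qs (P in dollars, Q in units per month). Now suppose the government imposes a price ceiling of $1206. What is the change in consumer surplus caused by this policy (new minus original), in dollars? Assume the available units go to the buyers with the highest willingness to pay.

Rearranging supply gives Qs = 2P - 1514. Without the control the market clears where 8986 - 3P = 2P - 1514, i.e. P* = 2100 and Q* = 2686.
The ceiling of 1206 is below the equilibrium price 2100, so it binds.
At P = 1206: Qd = 8986 - 3·1206 = 5368 and Qs = 2·1206 - 1514 = 898.
Consumer surplus without the control is ½ · (8986/3 - 2100) · 2686 = 3607298/3.
With the ceiling, 898 units are sold at 1206 (assume they go to the highest-value buyers). The demand price at Q = 898 is 2696, so CS = ½ · [(8986/3 - 1206) + (2696 - 1206)] · 898 = 4417262/3.
Change in consumer surplus = 4417262/3 - 3607298/3 = 269988.

269988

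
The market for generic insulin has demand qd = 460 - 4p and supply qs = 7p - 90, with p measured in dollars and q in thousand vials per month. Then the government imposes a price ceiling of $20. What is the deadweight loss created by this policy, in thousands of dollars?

Without the control the market clears where 460 - 4p = 7p - 90, i.e. p* = 50 and q* = 260.
Because the ceiling (20) lies below the market-clearing price, it is binding.
At p = 20: qd = 460 - 4·20 = 380 and qs = 7·20 - 90 = 50.
Quantity traded falls to 50. At q = 50 the demand price is (460 - 50)/4 = 102.5 and the supply price is (90 + 50)/7 = 20.
Deadweight loss = ½ · (102.5 - 20) · (260 - 50) = ½ · 82.5 · 210 = 8662.5.

8662.5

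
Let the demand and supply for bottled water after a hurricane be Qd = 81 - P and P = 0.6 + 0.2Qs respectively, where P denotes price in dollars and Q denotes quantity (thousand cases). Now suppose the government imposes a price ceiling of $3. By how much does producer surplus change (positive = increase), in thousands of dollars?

-434.5

Rearranging supply gives Qs = 5P - 3. In a free market, 81 - P = 5P - 3 gives the equilibrium P* = 14, Q* = 67.
Since 3 < 14, the ceiling is binding.
At P = 3: Qd = 81 - 3 = 78 and Qs = 5·3 - 3 = 12.
Producer surplus without the control is ½ · (14 - 0.6) · 67 = 448.9.
With the ceiling, producers sell 12 units at 3, so PS = ½ · (3 - 0.6) · 12 = 14.4.
Change in producer surplus = 14.4 - 448.9 = -434.5.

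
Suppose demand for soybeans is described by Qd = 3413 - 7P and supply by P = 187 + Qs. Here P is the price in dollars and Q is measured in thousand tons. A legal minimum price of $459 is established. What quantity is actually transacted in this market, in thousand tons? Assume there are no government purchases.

200

Rearranging supply gives Qs = P - 187. Setting quantity demanded equal to quantity supplied, 3413 - 7P = P - 187, gives P* = 450 and Q* = 263.
Since 459 > 450, the floor is binding.
At P = 459: Qd = 3413 - 7·459 = 200 and Qs = 459 - 187 = 272.
The quantity actually transacted is the short side, demand: 200.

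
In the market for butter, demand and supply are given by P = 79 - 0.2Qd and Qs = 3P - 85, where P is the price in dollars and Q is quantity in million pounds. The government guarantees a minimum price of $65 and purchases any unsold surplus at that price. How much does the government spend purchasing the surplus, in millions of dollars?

Rearranging demand gives Qd = 395 - 5P. Setting quantity demanded equal to quantity supplied, 395 - 5P = 3P - 85, gives P* = 60 and Q* = 95.
Because the floor (65) lies above the market-clearing price, it is binding.
At P = 65: Qd = 395 - 5·65 = 70 and Qs = 3·65 - 85 = 110.
Surplus = Qs - Qd = 40.
Government expenditure = surplus × support price = 40 × 65 = 2600.

2600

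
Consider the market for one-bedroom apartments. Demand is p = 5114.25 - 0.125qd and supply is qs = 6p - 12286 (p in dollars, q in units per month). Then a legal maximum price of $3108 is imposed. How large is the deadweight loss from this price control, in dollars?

Rearranging demand gives qd = 40914 - 8p. Setting quantity demanded equal to quantity supplied, 40914 - 8p = 6p - 12286, gives p* = 3800 and q* = 10514.
The ceiling of 3108 is below the equilibrium price 3800, so it binds.
At p = 3108: qd = 40914 - 8·3108 = 16050 and qs = 6·3108 - 12286 = 6362.
Quantity traded falls to 6362. At q = 6362 the demand price is (40914 - 6362)/8 = 4319 and the supply price is (12286 + 6362)/6 = 3108.
Deadweight loss = ½ · (4319 - 3108) · (10514 - 6362) = ½ · 1211 · 4152 = 2514036.

2514036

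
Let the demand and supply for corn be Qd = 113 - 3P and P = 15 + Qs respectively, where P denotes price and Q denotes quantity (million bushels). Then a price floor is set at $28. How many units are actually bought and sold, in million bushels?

Rearranging supply gives Qs = P - 15. Equilibrium: 113 - 3P = P - 15, so 128 = 4P and P* = 32, Q* = 17.
The floor of 28 is below the equilibrium price 32, so it is not binding; the market clears at P* = 32, Q* = 17.

17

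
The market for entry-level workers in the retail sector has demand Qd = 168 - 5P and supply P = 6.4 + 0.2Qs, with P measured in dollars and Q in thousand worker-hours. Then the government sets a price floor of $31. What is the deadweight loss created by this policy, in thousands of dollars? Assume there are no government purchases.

Rearranging supply gives Qs = 5P - 32. Equilibrium: 168 - 5P = 5P - 32, so 200 = 10P and P* = 20, Q* = 68.
Since 31 > 20, the floor is binding.
At P = 31: Qd = 168 - 5·31 = 13 and Qs = 5·31 - 32 = 123.
Quantity traded falls to 13. At Q = 13 the demand price is (168 - 13)/5 = 31 and the supply price is (32 + 13)/5 = 9.
Deadweight loss = ½ · (31 - 9) · (68 - 13) = ½ · 22 · 55 = 605.

605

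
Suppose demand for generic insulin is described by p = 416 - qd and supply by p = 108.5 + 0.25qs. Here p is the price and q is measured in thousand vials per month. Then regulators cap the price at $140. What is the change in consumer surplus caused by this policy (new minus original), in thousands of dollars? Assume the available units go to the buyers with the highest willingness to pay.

Rearranging demand gives qd = 416 - p; rearranging supply gives qs = 4p - 434. Without the control the market clears where 416 - p = 4p - 434, i.e. p* = 170 and q* = 246.
Because the ceiling (140) lies below the market-clearing price, it is binding.
At p = 140: qd = 416 - 140 = 276 and qs = 4·140 - 434 = 126.
Consumer surplus without the control is ½ · (416 - 170) · 246 = 30258.
With the ceiling, 126 units are sold at 140 (assume they go to the highest-value buyers). The demand price at q = 126 is 290, so CS = ½ · [(416 - 140) + (290 - 140)] · 126 = 26838.
Change in consumer surplus = 26838 - 30258 = -3420.

-3420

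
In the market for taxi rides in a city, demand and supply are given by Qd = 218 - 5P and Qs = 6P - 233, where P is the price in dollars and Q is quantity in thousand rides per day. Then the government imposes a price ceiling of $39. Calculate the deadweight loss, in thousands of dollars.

26.4

Without the control the market clears where 218 - 5P = 6P - 233, i.e. P* = 41 and Q* = 13.
Since 39 < 41, the ceiling is binding.
At P = 39: Qd = 218 - 5·39 = 23 and Qs = 6·39 - 233 = 1.
Quantity traded falls to 1. At Q = 1 the demand price is (218 - 1)/5 = 43.4 and the supply price is (233 + 1)/6 = 39.
Deadweight loss = ½ · (43.4 - 39) · (13 - 1) = ½ · 4.4 · 12 = 26.4.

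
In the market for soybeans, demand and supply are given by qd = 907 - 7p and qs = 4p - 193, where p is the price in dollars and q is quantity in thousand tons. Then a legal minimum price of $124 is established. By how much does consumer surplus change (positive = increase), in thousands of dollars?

-2952

Equilibrium: 907 - 7p = 4p - 193, so 1100 = 11p and p* = 100, q* = 207.
Since 124 > 100, the floor is binding.
At p = 124: qd = 907 - 7·124 = 39 and qs = 4·124 - 193 = 303.
Consumer surplus without the control is ½ · (907/7 - 100) · 207 = 42849/14.
With the floor, consumers buy 39 units at 124, so CS = ½ · (907/7 - 124) · 39 = 1521/14.
Change in consumer surplus = 1521/14 - 42849/14 = -2952.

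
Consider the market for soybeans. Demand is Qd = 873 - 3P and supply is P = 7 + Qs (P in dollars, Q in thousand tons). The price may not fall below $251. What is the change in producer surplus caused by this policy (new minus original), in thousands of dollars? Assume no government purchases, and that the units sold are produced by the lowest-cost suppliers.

Rearranging supply gives Qs = P - 7. Setting quantity demanded equal to quantity supplied, 873 - 3P = P - 7, gives P* = 220 and Q* = 213.
The floor of 251 is above the equilibrium price 220, so it binds.
At P = 251: Qd = 873 - 3·251 = 120 and Qs = 251 - 7 = 244.
Producer surplus without the control is ½ · (220 - 7) · 213 = 22684.5.
With the floor, 120 units are sold at 251. The supply price at Q = 120 is 127, so PS = ½ · [(251 - 7) + (251 - 127)] · 120 = 22080.
Change in producer surplus = 22080 - 22684.5 = -604.5.

-604.5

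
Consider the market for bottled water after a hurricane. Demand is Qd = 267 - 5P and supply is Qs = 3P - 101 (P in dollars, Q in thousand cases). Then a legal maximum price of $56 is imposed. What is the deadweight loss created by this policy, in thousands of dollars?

In a free market, 267 - 5P = 3P - 101 gives the equilibrium P* = 46, Q* = 37.
Since 56 is above P* = 46, the ceiling does not bind and the free-market outcome prevails.
Since the control does not bind, no trades are prevented and deadweight loss is zero.

0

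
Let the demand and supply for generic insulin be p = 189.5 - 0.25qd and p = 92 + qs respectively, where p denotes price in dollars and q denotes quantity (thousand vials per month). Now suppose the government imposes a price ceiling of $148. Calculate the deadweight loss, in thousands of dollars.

302.5

Rearranging demand gives qd = 758 - 4p; rearranging supply gives qs = p - 92. Setting quantity demanded equal to quantity supplied, 758 - 4p = p - 92, gives p* = 170 and q* = 78.
Since 148 < 170, the ceiling is binding.
At p = 148: qd = 758 - 4·148 = 166 and qs = 148 - 92 = 56.
Quantity traded falls to 56. At q = 56 the demand price is (758 - 56)/4 = 175.5 and the supply price is 92 + 56 = 148.
Deadweight loss = ½ · (175.5 - 148) · (78 - 56) = ½ · 27.5 · 22 = 302.5.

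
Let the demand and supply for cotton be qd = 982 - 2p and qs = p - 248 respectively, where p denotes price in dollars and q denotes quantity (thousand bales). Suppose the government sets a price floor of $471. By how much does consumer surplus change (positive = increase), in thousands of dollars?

-6161

Without the control the market clears where 982 - 2p = p - 248, i.e. p* = 410 and q* = 162.
Because the floor (471) lies above the market-clearing price, it is binding.
At p = 471: qd = 982 - 2·471 = 40 and qs = 471 - 248 = 223.
Consumer surplus without the control is ½ · (491 - 410) · 162 = 6561.
With the floor, consumers buy 40 units at 471, so CS = ½ · (491 - 471) · 40 = 400.
Change in consumer surplus = 400 - 6561 = -6161.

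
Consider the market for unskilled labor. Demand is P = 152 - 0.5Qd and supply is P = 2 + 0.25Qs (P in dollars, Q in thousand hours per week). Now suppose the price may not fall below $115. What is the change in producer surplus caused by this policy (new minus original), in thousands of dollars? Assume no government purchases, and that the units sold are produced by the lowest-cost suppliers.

2677.5

Rearranging demand gives Qd = 304 - 2P; rearranging supply gives Qs = 4P - 8. In a free market, 304 - 2P = 4P - 8 gives the equilibrium P* = 52, Q* = 200.
Since 115 > 52, the floor is binding.
At P = 115: Qd = 304 - 2·115 = 74 and Qs = 4·115 - 8 = 452.
Producer surplus without the control is ½ · (52 - 2) · 200 = 5000.
With the floor, 74 units are sold at 115. The supply price at Q = 74 is 20.5, so PS = ½ · [(115 - 2) + (115 - 20.5)] · 74 = 7677.5.
Change in producer surplus = 7677.5 - 5000 = 2677.5.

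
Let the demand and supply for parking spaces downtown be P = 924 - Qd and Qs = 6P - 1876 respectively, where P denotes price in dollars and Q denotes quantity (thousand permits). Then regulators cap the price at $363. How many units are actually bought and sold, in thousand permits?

302

Rearranging demand gives Qd = 924 - P. In a free market, 924 - P = 6P - 1876 gives the equilibrium P* = 400, Q* = 524.
The ceiling of 363 is below the equilibrium price 400, so it binds.
At P = 363: Qd = 924 - 363 = 561 and Qs = 6·363 - 1876 = 302.
The quantity actually transacted is the short side, supply: 302.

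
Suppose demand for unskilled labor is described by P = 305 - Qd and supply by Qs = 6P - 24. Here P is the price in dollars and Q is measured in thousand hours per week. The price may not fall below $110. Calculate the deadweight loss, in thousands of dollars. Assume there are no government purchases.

2315.25

Rearranging demand gives Qd = 305 - P. Without the control the market clears where 305 - P = 6P - 24, i.e. P* = 47 and Q* = 258.
Since 110 > 47, the floor is binding.
At P = 110: Qd = 305 - 110 = 195 and Qs = 6·110 - 24 = 636.
Quantity traded falls to 195. At Q = 195 the demand price is 305 - 195 = 110 and the supply price is (24 + 195)/6 = 36.5.
Deadweight loss = ½ · (110 - 36.5) · (258 - 195) = ½ · 73.5 · 63 = 2315.25.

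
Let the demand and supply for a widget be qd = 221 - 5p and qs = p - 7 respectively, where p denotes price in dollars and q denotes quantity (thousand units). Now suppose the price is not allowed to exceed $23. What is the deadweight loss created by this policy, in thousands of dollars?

Without the control the market clears where 221 - 5p = p - 7, i.e. p* = 38 and q* = 31.
Because the ceiling (23) lies below the market-clearing price, it is binding.
At p = 23: qd = 221 - 5·23 = 106 and qs = 23 - 7 = 16.
Quantity traded falls to 16. At q = 16 the demand price is (221 - 16)/5 = 41 and the supply price is 7 + 16 = 23.
Deadweight loss = ½ · (41 - 23) · (31 - 16) = ½ · 18 · 15 = 135.

135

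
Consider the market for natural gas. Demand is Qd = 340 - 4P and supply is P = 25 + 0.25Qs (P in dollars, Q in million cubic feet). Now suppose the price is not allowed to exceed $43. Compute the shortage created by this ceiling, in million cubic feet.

96

Rearranging supply gives Qs = 4P - 100. Setting quantity demanded equal to quantity supplied, 340 - 4P = 4P - 100, gives P* = 55 and Q* = 120.
Because the ceiling (43) lies below the market-clearing price, it is binding.
At P = 43: Qd = 340 - 4·43 = 168 and Qs = 4·43 - 100 = 72.
Shortage = Qd - Qs = 168 - 72 = 96.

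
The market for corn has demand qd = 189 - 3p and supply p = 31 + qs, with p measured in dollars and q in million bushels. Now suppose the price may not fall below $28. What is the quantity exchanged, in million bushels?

24

Rearranging supply gives qs = p - 31. In a free market, 189 - 3p = p - 31 gives the equilibrium p* = 55, q* = 24.
The floor of 28 is below the equilibrium price 55, so it is not binding; the market clears at p* = 55, q* = 24.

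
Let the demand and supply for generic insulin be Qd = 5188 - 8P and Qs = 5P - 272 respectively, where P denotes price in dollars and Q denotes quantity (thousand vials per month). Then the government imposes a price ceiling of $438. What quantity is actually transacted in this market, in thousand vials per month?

Equilibrium: 5188 - 8P = 5P - 272, so 5460 = 13P and P* = 420, Q* = 1828.
The ceiling of 438 is above the equilibrium price 420, so it is not binding; the market clears at P* = 420, Q* = 1828.

1828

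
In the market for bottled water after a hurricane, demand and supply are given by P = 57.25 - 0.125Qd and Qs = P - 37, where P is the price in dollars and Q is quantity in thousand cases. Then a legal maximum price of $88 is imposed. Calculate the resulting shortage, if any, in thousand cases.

Rearranging demand gives Qd = 458 - 8P. Equilibrium: 458 - 8P = P - 37, so 495 = 9P and P* = 55, Q* = 18.
Since 88 is above P* = 55, the ceiling does not bind and the free-market outcome prevails.
Since the control does not bind, there is no shortage.

0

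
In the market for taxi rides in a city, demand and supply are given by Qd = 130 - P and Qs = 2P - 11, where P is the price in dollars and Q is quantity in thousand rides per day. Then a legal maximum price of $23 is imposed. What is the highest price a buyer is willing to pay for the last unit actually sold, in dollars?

In a free market, 130 - P = 2P - 11 gives the equilibrium P* = 47, Q* = 83.
Because the ceiling (23) lies below the market-clearing price, it is binding.
At P = 23: Qd = 130 - 23 = 107 and Qs = 2·23 - 11 = 35.
Only 35 units reach the market. On the demand curve, the marginal buyer's willingness to pay at Q = 35 is (130 - 35) = 95.

95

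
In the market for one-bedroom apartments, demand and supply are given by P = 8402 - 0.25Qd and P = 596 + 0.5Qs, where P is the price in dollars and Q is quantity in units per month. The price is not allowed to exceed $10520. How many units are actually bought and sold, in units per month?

Rearranging demand gives Qd = 33608 - 4P; rearranging supply gives Qs = 2P - 1192. Setting quantity demanded equal to quantity supplied, 33608 - 4P = 2P - 1192, gives P* = 5800 and Q* = 10408.
Since 10520 is above P* = 5800, the ceiling does not bind and the free-market outcome prevails.

10408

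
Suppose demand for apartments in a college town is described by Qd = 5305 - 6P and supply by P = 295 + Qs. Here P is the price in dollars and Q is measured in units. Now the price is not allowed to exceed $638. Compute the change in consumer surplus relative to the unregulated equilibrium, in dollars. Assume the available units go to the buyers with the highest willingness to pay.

53379

Rearranging supply gives Qs = P - 295. Without the control the market clears where 5305 - 6P = P - 295, i.e. P* = 800 and Q* = 505.
The ceiling of 638 is below the equilibrium price 800, so it binds.
At P = 638: Qd = 5305 - 6·638 = 1477 and Qs = 638 - 295 = 343.
Consumer surplus without the control is ½ · (5305/6 - 800) · 505 = 255025/12.
With the ceiling, 343 units are sold at 638 (assume they go to the highest-value buyers). The demand price at Q = 343 is 827, so CS = ½ · [(5305/6 - 638) + (827 - 638)] · 343 = 895573/12.
Change in consumer surplus = 895573/12 - 255025/12 = 53379.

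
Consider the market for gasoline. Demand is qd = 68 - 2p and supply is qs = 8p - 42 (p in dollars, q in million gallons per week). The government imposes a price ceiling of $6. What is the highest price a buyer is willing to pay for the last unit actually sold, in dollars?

Without the control the market clears where 68 - 2p = 8p - 42, i.e. p* = 11 and q* = 46.
Since 6 < 11, the ceiling is binding.
At p = 6: qd = 68 - 2·6 = 56 and qs = 8·6 - 42 = 6.
Only 6 units reach the market. On the demand curve, the marginal buyer's willingness to pay at q = 6 is (68 - 6)/2 = 31.

31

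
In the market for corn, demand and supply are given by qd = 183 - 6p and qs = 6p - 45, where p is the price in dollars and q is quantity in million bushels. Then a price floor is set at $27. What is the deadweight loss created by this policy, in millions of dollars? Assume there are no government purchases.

Equilibrium: 183 - 6p = 6p - 45, so 228 = 12p and p* = 19, q* = 69.
Since 27 > 19, the floor is binding.
At p = 27: qd = 183 - 6·27 = 21 and qs = 6·27 - 45 = 117.
Quantity traded falls to 21. At q = 21 the demand price is (183 - 21)/6 = 27 and the supply price is (45 + 21)/6 = 11.
Deadweight loss = ½ · (27 - 11) · (69 - 21) = ½ · 16 · 48 = 384.

384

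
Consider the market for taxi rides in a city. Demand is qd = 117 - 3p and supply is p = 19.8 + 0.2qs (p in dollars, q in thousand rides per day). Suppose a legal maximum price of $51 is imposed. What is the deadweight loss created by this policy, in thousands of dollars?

Rearranging supply gives qs = 5p - 99. Equilibrium: 117 - 3p = 5p - 99, so 216 = 8p and p* = 27, q* = 36.
The ceiling of 51 is above the equilibrium price 27, so it is not binding; the market clears at p* = 27, q* = 36.
Since the control does not bind, no trades are prevented and deadweight loss is zero.

0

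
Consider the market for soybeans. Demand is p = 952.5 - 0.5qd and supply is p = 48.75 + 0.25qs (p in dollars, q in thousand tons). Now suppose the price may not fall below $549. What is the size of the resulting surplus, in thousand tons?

Rearranging demand gives qd = 1905 - 2p; rearranging supply gives qs = 4p - 195. Without the control the market clears where 1905 - 2p = 4p - 195, i.e. p* = 350 and q* = 1205.
Because the floor (549) lies above the market-clearing price, it is binding.
At p = 549: qd = 1905 - 2·549 = 807 and qs = 4·549 - 195 = 2001.
Surplus = qs - qd = 2001 - 807 = 1194.

1194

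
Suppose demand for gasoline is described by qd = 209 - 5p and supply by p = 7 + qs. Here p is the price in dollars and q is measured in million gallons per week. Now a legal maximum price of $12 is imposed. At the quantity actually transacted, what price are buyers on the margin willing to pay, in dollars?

40.8

Rearranging supply gives qs = p - 7. Without the control the market clears where 209 - 5p = p - 7, i.e. p* = 36 and q* = 29.
Because the ceiling (12) lies below the market-clearing price, it is binding.
At p = 12: qd = 209 - 5·12 = 149 and qs = 12 - 7 = 5.
Only 5 units reach the market. On the demand curve, the marginal buyer's willingness to pay at q = 5 is (209 - 5)/5 = 40.8.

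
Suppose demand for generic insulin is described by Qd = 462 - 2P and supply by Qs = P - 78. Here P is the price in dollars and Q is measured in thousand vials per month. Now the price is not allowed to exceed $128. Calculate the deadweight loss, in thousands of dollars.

In a free market, 462 - 2P = P - 78 gives the equilibrium P* = 180, Q* = 102.
Since 128 < 180, the ceiling is binding.
At P = 128: Qd = 462 - 2·128 = 206 and Qs = 128 - 78 = 50.
Quantity traded falls to 50. At Q = 50 the demand price is (462 - 50)/2 = 206 and the supply price is 78 + 50 = 128.
Deadweight loss = ½ · (206 - 128) · (102 - 50) = ½ · 78 · 52 = 2028.

2028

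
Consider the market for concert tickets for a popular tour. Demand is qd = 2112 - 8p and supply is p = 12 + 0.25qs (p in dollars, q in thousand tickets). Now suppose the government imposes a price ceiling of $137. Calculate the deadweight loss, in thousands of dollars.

Rearranging supply gives qs = 4p - 48. In a free market, 2112 - 8p = 4p - 48 gives the equilibrium p* = 180, q* = 672.
Because the ceiling (137) lies below the market-clearing price, it is binding.
At p = 137: qd = 2112 - 8·137 = 1016 and qs = 4·137 - 48 = 500.
Quantity traded falls to 500. At q = 500 the demand price is (2112 - 500)/8 = 201.5 and the supply price is (48 + 500)/4 = 137.
Deadweight loss = ½ · (201.5 - 137) · (672 - 500) = ½ · 64.5 · 172 = 5547.

5547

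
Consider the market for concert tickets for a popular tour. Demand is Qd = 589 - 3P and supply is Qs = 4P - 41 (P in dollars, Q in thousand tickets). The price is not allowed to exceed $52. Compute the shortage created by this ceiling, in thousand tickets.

266

In a free market, 589 - 3P = 4P - 41 gives the equilibrium P* = 90, Q* = 319.
Since 52 < 90, the ceiling is binding.
At P = 52: Qd = 589 - 3·52 = 433 and Qs = 4·52 - 41 = 167.
Shortage = Qd - Qs = 433 - 167 = 266.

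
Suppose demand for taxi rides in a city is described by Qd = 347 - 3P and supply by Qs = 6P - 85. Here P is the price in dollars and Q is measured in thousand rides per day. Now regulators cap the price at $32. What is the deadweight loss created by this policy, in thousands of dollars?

In a free market, 347 - 3P = 6P - 85 gives the equilibrium P* = 48, Q* = 203.
Since 32 < 48, the ceiling is binding.
At P = 32: Qd = 347 - 3·32 = 251 and Qs = 6·32 - 85 = 107.
Quantity traded falls to 107. At Q = 107 the demand price is (347 - 107)/3 = 80 and the supply price is (85 + 107)/6 = 32.
Deadweight loss = ½ · (80 - 32) · (203 - 107) = ½ · 48 · 96 = 2304.

2304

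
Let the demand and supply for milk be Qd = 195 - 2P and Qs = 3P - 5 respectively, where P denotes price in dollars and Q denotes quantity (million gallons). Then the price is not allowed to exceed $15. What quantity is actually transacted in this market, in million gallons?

40

Equilibrium: 195 - 2P = 3P - 5, so 200 = 5P and P* = 40, Q* = 115.
Since 15 < 40, the ceiling is binding.
At P = 15: Qd = 195 - 2·15 = 165 and Qs = 3·15 - 5 = 40.
The quantity actually transacted is the short side, supply: 40.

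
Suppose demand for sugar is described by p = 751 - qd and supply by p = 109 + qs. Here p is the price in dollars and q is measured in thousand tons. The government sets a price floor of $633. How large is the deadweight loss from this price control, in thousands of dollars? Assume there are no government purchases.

41209

Rearranging demand gives qd = 751 - p; rearranging supply gives qs = p - 109. Equilibrium: 751 - p = p - 109, so 860 = 2p and p* = 430, q* = 321.
The floor of 633 is above the equilibrium price 430, so it binds.
At p = 633: qd = 751 - 633 = 118 and qs = 633 - 109 = 524.
Quantity traded falls to 118. At q = 118 the demand price is 751 - 118 = 633 and the supply price is 109 + 118 = 227.
Deadweight loss = ½ · (633 - 227) · (321 - 118) = ½ · 406 · 203 = 41209.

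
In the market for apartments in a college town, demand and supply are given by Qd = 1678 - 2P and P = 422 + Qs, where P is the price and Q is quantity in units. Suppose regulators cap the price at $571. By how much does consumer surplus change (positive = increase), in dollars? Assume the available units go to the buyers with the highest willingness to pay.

15060.75

Rearranging supply gives Qs = P - 422. Without the control the market clears where 1678 - 2P = P - 422, i.e. P* = 700 and Q* = 278.
Since 571 < 700, the ceiling is binding.
At P = 571: Qd = 1678 - 2·571 = 536 and Qs = 571 - 422 = 149.
Consumer surplus without the control is ½ · (839 - 700) · 278 = 19321.
With the ceiling, 149 units are sold at 571 (assume they go to the highest-value buyers). The demand price at Q = 149 is 764.5, so CS = ½ · [(839 - 571) + (764.5 - 571)] · 149 = 34381.75.
Change in consumer surplus = 34381.75 - 19321 = 15060.75.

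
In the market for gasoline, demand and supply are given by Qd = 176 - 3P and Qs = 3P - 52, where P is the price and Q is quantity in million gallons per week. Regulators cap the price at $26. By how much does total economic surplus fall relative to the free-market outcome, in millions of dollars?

Without the control the market clears where 176 - 3P = 3P - 52, i.e. P* = 38 and Q* = 62.
The ceiling of 26 is below the equilibrium price 38, so it binds.
At P = 26: Qd = 176 - 3·26 = 98 and Qs = 3·26 - 52 = 26.
Quantity traded falls to 26. At Q = 26 the demand price is (176 - 26)/3 = 50 and the supply price is (52 + 26)/3 = 26.
Deadweight loss = ½ · (50 - 26) · (62 - 26) = ½ · 24 · 36 = 432.

432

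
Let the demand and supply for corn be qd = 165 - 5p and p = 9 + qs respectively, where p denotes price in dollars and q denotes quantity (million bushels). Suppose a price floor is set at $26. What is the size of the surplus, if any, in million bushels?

Rearranging supply gives qs = p - 9. Equilibrium: 165 - 5p = p - 9, so 174 = 6p and p* = 29, q* = 20.
The floor of 26 is below the equilibrium price 29, so it is not binding; the market clears at p* = 29, q* = 20.
Since the control does not bind, there is no surplus.

0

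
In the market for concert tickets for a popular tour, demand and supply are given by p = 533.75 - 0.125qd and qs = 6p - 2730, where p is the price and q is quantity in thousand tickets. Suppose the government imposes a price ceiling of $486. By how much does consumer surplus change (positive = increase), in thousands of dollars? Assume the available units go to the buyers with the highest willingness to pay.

Rearranging demand gives qd = 4270 - 8p. Setting quantity demanded equal to quantity supplied, 4270 - 8p = 6p - 2730, gives p* = 500 and q* = 270.
The ceiling of 486 is below the equilibrium price 500, so it binds.
At p = 486: qd = 4270 - 8·486 = 382 and qs = 6·486 - 2730 = 186.
Consumer surplus without the control is ½ · (533.75 - 500) · 270 = 4556.25.
With the ceiling, 186 units are sold at 486 (assume they go to the highest-value buyers). The demand price at q = 186 is 510.5, so CS = ½ · [(533.75 - 486) + (510.5 - 486)] · 186 = 6719.25.
Change in consumer surplus = 6719.25 - 4556.25 = 2163.

2163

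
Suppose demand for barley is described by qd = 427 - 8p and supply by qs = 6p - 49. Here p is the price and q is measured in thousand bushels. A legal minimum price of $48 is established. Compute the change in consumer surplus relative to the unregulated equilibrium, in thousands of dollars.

Setting quantity demanded equal to quantity supplied, 427 - 8p = 6p - 49, gives p* = 34 and q* = 155.
Because the floor (48) lies above the market-clearing price, it is binding.
At p = 48: qd = 427 - 8·48 = 43 and qs = 6·48 - 49 = 239.
Consumer surplus without the control is ½ · (53.375 - 34) · 155 = 1501.5625.
With the floor, consumers buy 43 units at 48, so CS = ½ · (53.375 - 48) · 43 = 115.5625.
Change in consumer surplus = 115.5625 - 1501.5625 = -1386.

-1386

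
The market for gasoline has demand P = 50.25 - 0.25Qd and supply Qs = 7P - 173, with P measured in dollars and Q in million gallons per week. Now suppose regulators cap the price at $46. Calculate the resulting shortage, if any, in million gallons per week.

0

Rearranging demand gives Qd = 201 - 4P. Equilibrium: 201 - 4P = 7P - 173, so 374 = 11P and P* = 34, Q* = 65.
Since 46 is above P* = 34, the ceiling does not bind and the free-market outcome prevails.
Since the control does not bind, there is no shortage.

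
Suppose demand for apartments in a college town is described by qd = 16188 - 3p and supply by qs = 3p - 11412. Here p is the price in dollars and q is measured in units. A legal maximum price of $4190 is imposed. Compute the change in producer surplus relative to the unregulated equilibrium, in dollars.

-726930

Equilibrium: 16188 - 3p = 3p - 11412, so 27600 = 6p and p* = 4600, q* = 2388.
The ceiling of 4190 is below the equilibrium price 4600, so it binds.
At p = 4190: qd = 16188 - 3·4190 = 3618 and qs = 3·4190 - 11412 = 1158.
Producer surplus without the control is ½ · (4600 - 3804) · 2388 = 950424.
With the ceiling, producers sell 1158 units at 4190, so PS = ½ · (4190 - 3804) · 1158 = 223494.
Change in producer surplus = 223494 - 950424 = -726930.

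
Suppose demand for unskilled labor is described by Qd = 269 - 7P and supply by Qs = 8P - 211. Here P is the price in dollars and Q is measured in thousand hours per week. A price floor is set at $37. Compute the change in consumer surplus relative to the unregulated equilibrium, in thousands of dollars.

-137.5

Setting quantity demanded equal to quantity supplied, 269 - 7P = 8P - 211, gives P* = 32 and Q* = 45.
Because the floor (37) lies above the market-clearing price, it is binding.
At P = 37: Qd = 269 - 7·37 = 10 and Qs = 8·37 - 211 = 85.
Consumer surplus without the control is ½ · (269/7 - 32) · 45 = 2025/14.
With the floor, consumers buy 10 units at 37, so CS = ½ · (269/7 - 37) · 10 = 50/7.
Change in consumer surplus = 50/7 - 2025/14 = -137.5.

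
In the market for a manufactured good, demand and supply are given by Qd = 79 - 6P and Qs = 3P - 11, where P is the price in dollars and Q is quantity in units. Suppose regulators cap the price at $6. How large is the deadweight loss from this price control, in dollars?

Equilibrium: 79 - 6P = 3P - 11, so 90 = 9P and P* = 10, Q* = 19.
Because the ceiling (6) lies below the market-clearing price, it is binding.
At P = 6: Qd = 79 - 6·6 = 43 and Qs = 3·6 - 11 = 7.
Quantity traded falls to 7. At Q = 7 the demand price is (79 - 7)/6 = 12 and the supply price is (11 + 7)/3 = 6.
Deadweight loss = ½ · (12 - 6) · (19 - 7) = ½ · 6 · 12 = 36.

36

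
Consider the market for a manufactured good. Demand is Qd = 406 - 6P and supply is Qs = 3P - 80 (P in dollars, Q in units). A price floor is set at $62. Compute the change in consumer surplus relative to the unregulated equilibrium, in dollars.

Setting quantity demanded equal to quantity supplied, 406 - 6P = 3P - 80, gives P* = 54 and Q* = 82.
Because the floor (62) lies above the market-clearing price, it is binding.
At P = 62: Qd = 406 - 6·62 = 34 and Qs = 3·62 - 80 = 106.
Consumer surplus without the control is ½ · (203/3 - 54) · 82 = 1681/3.
With the floor, consumers buy 34 units at 62, so CS = ½ · (203/3 - 62) · 34 = 289/3.
Change in consumer surplus = 289/3 - 1681/3 = -464.

-464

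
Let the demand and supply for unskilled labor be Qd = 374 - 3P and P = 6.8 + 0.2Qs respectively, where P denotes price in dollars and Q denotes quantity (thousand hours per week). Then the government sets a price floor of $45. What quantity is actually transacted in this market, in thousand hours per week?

Rearranging supply gives Qs = 5P - 34. Equilibrium: 374 - 3P = 5P - 34, so 408 = 8P and P* = 51, Q* = 221.
The floor of 45 is below the equilibrium price 51, so it is not binding; the market clears at P* = 51, Q* = 221.

221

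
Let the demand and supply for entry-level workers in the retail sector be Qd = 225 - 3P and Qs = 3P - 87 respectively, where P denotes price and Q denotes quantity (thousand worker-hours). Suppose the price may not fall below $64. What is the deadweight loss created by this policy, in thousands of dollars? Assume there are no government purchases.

Equilibrium: 225 - 3P = 3P - 87, so 312 = 6P and P* = 52, Q* = 69.
Since 64 > 52, the floor is binding.
At P = 64: Qd = 225 - 3·64 = 33 and Qs = 3·64 - 87 = 105.
Quantity traded falls to 33. At Q = 33 the demand price is (225 - 33)/3 = 64 and the supply price is (87 + 33)/3 = 40.
Deadweight loss = ½ · (64 - 40) · (69 - 33) = ½ · 24 · 36 = 432.

432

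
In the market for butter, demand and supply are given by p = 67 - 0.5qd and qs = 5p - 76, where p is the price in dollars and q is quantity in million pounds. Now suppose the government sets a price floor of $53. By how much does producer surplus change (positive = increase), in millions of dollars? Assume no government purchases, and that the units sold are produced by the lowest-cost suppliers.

Rearranging demand gives qd = 134 - 2p. Equilibrium: 134 - 2p = 5p - 76, so 210 = 7p and p* = 30, q* = 74.
Because the floor (53) lies above the market-clearing price, it is binding.
At p = 53: qd = 134 - 2·53 = 28 and qs = 5·53 - 76 = 189.
Producer surplus without the control is ½ · (30 - 15.2) · 74 = 547.6.
With the floor, 28 units are sold at 53. The supply price at q = 28 is 20.8, so PS = ½ · [(53 - 15.2) + (53 - 20.8)] · 28 = 980.
Change in producer surplus = 980 - 547.6 = 432.4.

432.4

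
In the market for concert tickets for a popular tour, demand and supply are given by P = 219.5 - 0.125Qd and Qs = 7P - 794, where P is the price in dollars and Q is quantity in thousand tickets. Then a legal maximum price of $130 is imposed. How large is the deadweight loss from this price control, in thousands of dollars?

10500

Rearranging demand gives Qd = 1756 - 8P. In a free market, 1756 - 8P = 7P - 794 gives the equilibrium P* = 170, Q* = 396.
Since 130 < 170, the ceiling is binding.
At P = 130: Qd = 1756 - 8·130 = 716 and Qs = 7·130 - 794 = 116.
Quantity traded falls to 116. At Q = 116 the demand price is (1756 - 116)/8 = 205 and the supply price is (794 + 116)/7 = 130.
Deadweight loss = ½ · (205 - 130) · (396 - 116) = ½ · 75 · 280 = 10500.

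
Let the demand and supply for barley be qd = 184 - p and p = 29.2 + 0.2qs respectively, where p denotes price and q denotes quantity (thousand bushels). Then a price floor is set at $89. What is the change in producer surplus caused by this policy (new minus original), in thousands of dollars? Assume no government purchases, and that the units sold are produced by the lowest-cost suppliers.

3114.4

Rearranging supply gives qs = 5p - 146. Setting quantity demanded equal to quantity supplied, 184 - p = 5p - 146, gives p* = 55 and q* = 129.
Because the floor (89) lies above the market-clearing price, it is binding.
At p = 89: qd = 184 - 89 = 95 and qs = 5·89 - 146 = 299.
Producer surplus without the control is ½ · (55 - 29.2) · 129 = 1664.1.
With the floor, 95 units are sold at 89. The supply price at q = 95 is 48.2, so PS = ½ · [(89 - 29.2) + (89 - 48.2)] · 95 = 4778.5.
Change in producer surplus = 4778.5 - 1664.1 = 3114.4.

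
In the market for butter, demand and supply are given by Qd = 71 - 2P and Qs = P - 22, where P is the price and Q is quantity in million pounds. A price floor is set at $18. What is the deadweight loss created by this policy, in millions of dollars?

0

Without the control the market clears where 71 - 2P = P - 22, i.e. P* = 31 and Q* = 9.
Since 18 is below P* = 31, the floor does not bind and the free-market outcome prevails.
Since the control does not bind, no trades are prevented and deadweight loss is zero.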